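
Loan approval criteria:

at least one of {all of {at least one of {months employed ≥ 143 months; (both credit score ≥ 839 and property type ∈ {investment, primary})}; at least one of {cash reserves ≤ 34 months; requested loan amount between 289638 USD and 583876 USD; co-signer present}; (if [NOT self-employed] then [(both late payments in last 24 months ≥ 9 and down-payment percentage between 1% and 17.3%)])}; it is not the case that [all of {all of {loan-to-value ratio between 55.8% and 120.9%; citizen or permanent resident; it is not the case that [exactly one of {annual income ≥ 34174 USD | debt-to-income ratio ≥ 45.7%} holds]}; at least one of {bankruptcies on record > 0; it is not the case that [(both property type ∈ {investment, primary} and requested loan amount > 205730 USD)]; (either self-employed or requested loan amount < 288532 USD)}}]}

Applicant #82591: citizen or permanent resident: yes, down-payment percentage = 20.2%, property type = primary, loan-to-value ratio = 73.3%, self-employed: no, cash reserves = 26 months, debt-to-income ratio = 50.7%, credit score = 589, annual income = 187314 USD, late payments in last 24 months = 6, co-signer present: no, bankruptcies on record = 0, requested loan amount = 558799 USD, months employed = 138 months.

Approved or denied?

Approved

Atomic conditions:
  months employed ≥ 143 months: 138 ≥ 143 is false
  credit score ≥ 839: 589 ≥ 839 is false
  property type ∈ {investment, primary}: primary is in the set → true
  cash reserves ≤ 34 months: 26 ≤ 34 is true
  requested loan amount between 289638 USD and 583876 USD: 558799 in [289638, 583876] is true
  co-signer present: no → false
  NOT self-employed: no → true
  late payments in last 24 months ≥ 9: 6 ≥ 9 is false
  down-payment percentage between 1% and 17.3%: 20.2 in [1, 17.3] is false
  loan-to-value ratio between 55.8% and 120.9%: 73.3 in [55.8, 120.9] is true
  citizen or permanent resident: yes → true
  annual income ≥ 34174 USD: 187314 ≥ 34174 is true
  debt-to-income ratio ≥ 45.7%: 50.7 ≥ 45.7 is true
  bankruptcies on record > 0: 0 > 0 is false
  requested loan amount > 205730 USD: 558799 > 205730 is true
  self-employed: no → false
  requested loan amount < 288532 USD: 558799 < 288532 is false
Combine:
[1.1.2] false AND true = false
[1.1] false OR false = false
[1.2] true OR true OR false = true
[1.3.2] false AND false = false
[1.3] true → false = false
[1] false AND true AND false = false
[2.1.1.3.1] exactly-one(true, true) = false
[2.1.1.3] NOT false = true
[2.1.1] true AND true AND true = true
[2.1.2.2.1] true AND true = true
[2.1.2.2] NOT true = false
[2.1.2.3] false OR false = false
[2.1.2] false OR false OR false = false
[2.1] true AND false = false
[2] NOT false = true
[root] false OR true = true
Overall: true → approved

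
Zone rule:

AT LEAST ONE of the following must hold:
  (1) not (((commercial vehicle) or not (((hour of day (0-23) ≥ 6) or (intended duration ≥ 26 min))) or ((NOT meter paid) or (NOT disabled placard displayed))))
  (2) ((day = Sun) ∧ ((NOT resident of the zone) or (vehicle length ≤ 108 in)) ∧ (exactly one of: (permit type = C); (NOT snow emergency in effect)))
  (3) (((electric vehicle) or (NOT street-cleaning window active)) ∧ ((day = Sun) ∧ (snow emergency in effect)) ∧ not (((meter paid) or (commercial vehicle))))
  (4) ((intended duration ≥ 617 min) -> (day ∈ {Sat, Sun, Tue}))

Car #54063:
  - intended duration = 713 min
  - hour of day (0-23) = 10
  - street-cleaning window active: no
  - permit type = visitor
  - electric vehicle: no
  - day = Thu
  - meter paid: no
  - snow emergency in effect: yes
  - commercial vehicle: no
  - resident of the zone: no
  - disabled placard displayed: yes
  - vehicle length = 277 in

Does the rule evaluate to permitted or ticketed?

Atomic conditions:
  commercial vehicle: no → false
  hour of day (0-23) ≥ 6: 10 ≥ 6 is true
  intended duration ≥ 26 min: 713 ≥ 26 is true
  NOT meter paid: no → true
  NOT disabled placard displayed: yes → false
  day = Sun: Thu == Sun is false
  NOT resident of the zone: no → true
  vehicle length ≤ 108 in: 277 ≤ 108 is false
  permit type = C: visitor == C is false
  NOT snow emergency in effect: yes → false
  electric vehicle: no → false
  NOT street-cleaning window active: no → true
  snow emergency in effect: yes → true
  meter paid: no → false
  intended duration ≥ 617 min: 713 ≥ 617 is true
  day ∈ {Sat, Sun, Tue}: Thu is not in the set → false
Combine:
[1.1.2.1] true OR true = true
[1.1.2] NOT true = false
[1.1.3] true OR false = true
[1.1] false OR false OR true = true
[1] NOT true = false
[2.2] true OR false = true
[2.3] exactly-one(false, false) = false
[2] false AND true AND false = false
[3.1] false OR true = true
[3.2] false AND true = false
[3.3.1] false OR false = false
[3.3] NOT false = true
[3] true AND false AND true = false
[4] true → false = false
[root] false OR false OR false OR false = false
Overall: false → ticketed

Ticketed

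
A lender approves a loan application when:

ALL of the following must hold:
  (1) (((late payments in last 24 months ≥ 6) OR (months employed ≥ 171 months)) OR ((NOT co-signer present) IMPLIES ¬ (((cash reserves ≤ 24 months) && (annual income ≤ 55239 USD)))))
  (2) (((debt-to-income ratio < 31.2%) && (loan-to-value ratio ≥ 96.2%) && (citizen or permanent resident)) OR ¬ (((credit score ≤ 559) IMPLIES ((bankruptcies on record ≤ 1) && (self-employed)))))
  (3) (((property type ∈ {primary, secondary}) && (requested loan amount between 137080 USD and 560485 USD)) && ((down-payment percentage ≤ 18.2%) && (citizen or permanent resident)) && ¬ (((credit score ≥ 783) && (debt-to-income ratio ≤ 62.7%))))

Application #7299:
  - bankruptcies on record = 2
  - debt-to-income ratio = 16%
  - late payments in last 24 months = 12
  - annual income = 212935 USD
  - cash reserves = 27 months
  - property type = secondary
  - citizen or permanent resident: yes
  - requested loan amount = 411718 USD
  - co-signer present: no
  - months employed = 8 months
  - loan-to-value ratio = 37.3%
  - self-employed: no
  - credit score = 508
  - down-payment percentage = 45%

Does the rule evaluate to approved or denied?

Atomic conditions:
  late payments in last 24 months ≥ 6: 12 ≥ 6 is true
  months employed ≥ 171 months: 8 ≥ 171 is false
  NOT co-signer present: no → true
  cash reserves ≤ 24 months: 27 ≤ 24 is false
  annual income ≤ 55239 USD: 212935 ≤ 55239 is false
  debt-to-income ratio < 31.2%: 16 < 31.2 is true
  loan-to-value ratio ≥ 96.2%: 37.3 ≥ 96.2 is false
  citizen or permanent resident: yes → true
  credit score ≤ 559: 508 ≤ 559 is true
  bankruptcies on record ≤ 1: 2 ≤ 1 is false
  self-employed: no → false
  property type ∈ {primary, secondary}: secondary is in the set → true
  requested loan amount between 137080 USD and 560485 USD: 411718 in [137080, 560485] is true
  down-payment percentage ≤ 18.2%: 45 ≤ 18.2 is false
  credit score ≥ 783: 508 ≥ 783 is false
  debt-to-income ratio ≤ 62.7%: 16 ≤ 62.7 is true
Combine:
[1.1] true OR false = true
[1.2.2.1] false AND false = false
[1.2.2] NOT false = true
[1.2] true → true = true
[1] true OR true = true
[2.1] true AND false AND true = false
[2.2.1.2] false AND false = false
[2.2.1] true → false = false
[2.2] NOT false = true
[2] false OR true = true
[3.1] true AND true = true
[3.2] false AND true = false
[3.3.1] false AND true = false
[3.3] NOT false = true
[3] true AND false AND true = false
[root] true AND true AND false = false
Overall: false → denied

Denied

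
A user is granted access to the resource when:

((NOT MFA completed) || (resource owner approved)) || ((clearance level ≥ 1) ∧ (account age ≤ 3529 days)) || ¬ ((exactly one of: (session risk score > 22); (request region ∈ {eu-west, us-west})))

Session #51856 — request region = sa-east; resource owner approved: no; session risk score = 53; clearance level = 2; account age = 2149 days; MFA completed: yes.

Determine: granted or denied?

Granted

Atomic conditions:
  NOT MFA completed: yes → false
  resource owner approved: no → false
  clearance level ≥ 1: 2 ≥ 1 is true
  account age ≤ 3529 days: 2149 ≤ 3529 is true
  session risk score > 22: 53 > 22 is true
  request region ∈ {eu-west, us-west}: sa-east is not in the set → false
Combine:
[1] false OR false = false
[2] true AND true = true
[3.1] exactly-one(true, false) = true
[3] NOT true = false
[root] false OR true OR false = true
Overall: true → granted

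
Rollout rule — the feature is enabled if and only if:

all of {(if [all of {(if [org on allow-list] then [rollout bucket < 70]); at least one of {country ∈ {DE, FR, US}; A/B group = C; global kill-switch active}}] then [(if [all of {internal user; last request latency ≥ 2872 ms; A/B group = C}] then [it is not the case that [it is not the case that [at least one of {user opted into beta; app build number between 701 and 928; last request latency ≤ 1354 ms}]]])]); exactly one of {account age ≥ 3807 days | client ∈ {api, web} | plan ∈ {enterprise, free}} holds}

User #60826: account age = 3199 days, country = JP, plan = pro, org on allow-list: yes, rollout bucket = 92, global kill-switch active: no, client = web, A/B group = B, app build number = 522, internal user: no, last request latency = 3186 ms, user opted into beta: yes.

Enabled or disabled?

Atomic conditions:
  org on allow-list: yes → true
  rollout bucket < 70: 92 < 70 is false
  country ∈ {DE, FR, US}: JP is not in the set → false
  A/B group = C: B == C is false
  global kill-switch active: no → false
  internal user: no → false
  last request latency ≥ 2872 ms: 3186 ≥ 2872 is true
  user opted into beta: yes → true
  app build number between 701 and 928: 522 in [701, 928] is false
  last request latency ≤ 1354 ms: 3186 ≤ 1354 is false
  account age ≥ 3807 days: 3199 ≥ 3807 is false
  client ∈ {api, web}: web is in the set → true
  plan ∈ {enterprise, free}: pro is not in the set → false
Combine:
[1.1.1] true → false = false
[1.1.2] false OR false OR false = false
[1.1] false AND false = false
[1.2.1] false AND true AND false = false
[1.2.2.1.1] true OR false OR false = true
[1.2.2.1] NOT true = false
[1.2.2] NOT false = true
[1.2] false → true (antecedent false ⇒ implication holds) = true
[1] false → true (antecedent false ⇒ implication holds) = true
[2] exactly-one(false, true, false) = true
[root] true AND true = true
Overall: true → enabled

Enabled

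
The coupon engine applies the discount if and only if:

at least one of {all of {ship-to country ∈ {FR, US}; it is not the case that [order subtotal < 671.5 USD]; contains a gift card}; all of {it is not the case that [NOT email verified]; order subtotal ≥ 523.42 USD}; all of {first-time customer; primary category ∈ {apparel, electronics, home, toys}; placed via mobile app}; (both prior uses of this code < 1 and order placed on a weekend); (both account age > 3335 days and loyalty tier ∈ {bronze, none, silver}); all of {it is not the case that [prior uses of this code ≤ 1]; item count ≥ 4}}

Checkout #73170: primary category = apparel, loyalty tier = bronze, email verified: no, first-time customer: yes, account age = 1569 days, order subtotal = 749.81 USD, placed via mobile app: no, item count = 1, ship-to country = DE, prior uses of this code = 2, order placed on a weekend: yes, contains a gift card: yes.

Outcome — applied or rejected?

Rejected

Atomic conditions:
  ship-to country ∈ {FR, US}: DE is not in the set → false
  order subtotal < 671.5 USD: 749.81 < 671.5 is false
  contains a gift card: yes → true
  NOT email verified: no → true
  order subtotal ≥ 523.42 USD: 749.81 ≥ 523.42 is true
  first-time customer: yes → true
  primary category ∈ {apparel, electronics, home, toys}: apparel is in the set → true
  placed via mobile app: no → false
  prior uses of this code < 1: 2 < 1 is false
  order placed on a weekend: yes → true
  account age > 3335 days: 1569 > 3335 is false
  loyalty tier ∈ {bronze, none, silver}: bronze is in the set → true
  prior uses of this code ≤ 1: 2 ≤ 1 is false
  item count ≥ 4: 1 ≥ 4 is false
Combine:
[1.2] NOT false = true
[1] false AND true AND true = false
[2.1] NOT true = false
[2] false AND true = false
[3] true AND true AND false = false
[4] false AND true = false
[5] false AND true = false
[6.1] NOT false = true
[6] true AND false = false
[root] false OR false OR false OR false OR false OR false = false
Overall: false → rejected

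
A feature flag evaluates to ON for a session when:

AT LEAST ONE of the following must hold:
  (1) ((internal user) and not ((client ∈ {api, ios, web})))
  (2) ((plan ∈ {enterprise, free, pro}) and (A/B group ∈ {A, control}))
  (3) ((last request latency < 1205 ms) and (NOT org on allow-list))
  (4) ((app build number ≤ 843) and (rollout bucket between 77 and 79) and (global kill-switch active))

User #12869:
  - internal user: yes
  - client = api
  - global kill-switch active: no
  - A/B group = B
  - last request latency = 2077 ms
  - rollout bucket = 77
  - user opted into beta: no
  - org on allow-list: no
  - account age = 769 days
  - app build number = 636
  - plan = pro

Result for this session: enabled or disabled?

Atomic conditions:
  internal user: yes → true
  client ∈ {api, ios, web}: api is in the set → true
  plan ∈ {enterprise, free, pro}: pro is in the set → true
  A/B group ∈ {A, control}: B is not in the set → false
  last request latency < 1205 ms: 2077 < 1205 is false
  NOT org on allow-list: no → true
  app build number ≤ 843: 636 ≤ 843 is true
  rollout bucket between 77 and 79: 77 in [77, 79] is true
  global kill-switch active: no → false
Combine:
[1.2] NOT true = false
[1] true AND false = false
[2] true AND false = false
[3] false AND true = false
[4] true AND true AND false = false
[root] false OR false OR false OR false = false
Overall: false → disabled

Disabled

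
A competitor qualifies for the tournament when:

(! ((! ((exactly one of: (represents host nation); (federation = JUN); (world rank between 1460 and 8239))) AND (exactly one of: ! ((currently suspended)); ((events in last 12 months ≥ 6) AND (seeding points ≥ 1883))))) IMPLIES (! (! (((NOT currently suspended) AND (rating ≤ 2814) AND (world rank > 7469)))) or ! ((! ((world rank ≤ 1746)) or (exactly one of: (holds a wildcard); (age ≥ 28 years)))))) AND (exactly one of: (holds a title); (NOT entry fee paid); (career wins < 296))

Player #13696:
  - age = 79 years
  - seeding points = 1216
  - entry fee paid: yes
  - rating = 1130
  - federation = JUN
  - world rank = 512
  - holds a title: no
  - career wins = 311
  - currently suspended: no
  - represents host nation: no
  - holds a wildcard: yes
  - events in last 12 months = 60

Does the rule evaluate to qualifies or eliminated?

Eliminated

Atomic conditions:
  represents host nation: no → false
  federation = JUN: JUN == JUN is true
  world rank between 1460 and 8239: 512 in [1460, 8239] is false
  currently suspended: no → false
  events in last 12 months ≥ 6: 60 ≥ 6 is true
  seeding points ≥ 1883: 1216 ≥ 1883 is false
  NOT currently suspended: no → true
  rating ≤ 2814: 1130 ≤ 2814 is true
  world rank > 7469: 512 > 7469 is false
  world rank ≤ 1746: 512 ≤ 1746 is true
  holds a wildcard: yes → true
  age ≥ 28 years: 79 ≥ 28 is true
  holds a title: no → false
  NOT entry fee paid: yes → false
  career wins < 296: 311 < 296 is false
Combine:
[1.1.1.1.1] exactly-one(false, true, false) = true
[1.1.1.1] NOT true = false
[1.1.1.2.1] NOT false = true
[1.1.1.2.2] true AND false = false
[1.1.1.2] exactly-one(true, false) = true
[1.1.1] false AND true = false
[1.1] NOT false = true
[1.2.1.1.1] true AND true AND false = false
[1.2.1.1] NOT false = true
[1.2.1] NOT true = false
[1.2.2.1.1] NOT true = false
[1.2.2.1.2] exactly-one(true, true) = false
[1.2.2.1] false OR false = false
[1.2.2] NOT false = true
[1.2] false OR true = true
[1] true → true = true
[2] exactly-one(false, false, false) = false
[root] true AND false = false
Overall: false → eliminated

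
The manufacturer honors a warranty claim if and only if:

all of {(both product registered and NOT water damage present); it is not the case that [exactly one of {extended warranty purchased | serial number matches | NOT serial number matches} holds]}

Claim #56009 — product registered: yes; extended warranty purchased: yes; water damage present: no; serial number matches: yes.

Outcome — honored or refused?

Honored

Atomic conditions:
  product registered: yes → true
  NOT water damage present: no → true
  extended warranty purchased: yes → true
  serial number matches: yes → true
  NOT serial number matches: yes → false
Combine:
[1] true AND true = true
[2.1] exactly-one(true, true, false) = false
[2] NOT false = true
[root] true AND true = true
Overall: true → honored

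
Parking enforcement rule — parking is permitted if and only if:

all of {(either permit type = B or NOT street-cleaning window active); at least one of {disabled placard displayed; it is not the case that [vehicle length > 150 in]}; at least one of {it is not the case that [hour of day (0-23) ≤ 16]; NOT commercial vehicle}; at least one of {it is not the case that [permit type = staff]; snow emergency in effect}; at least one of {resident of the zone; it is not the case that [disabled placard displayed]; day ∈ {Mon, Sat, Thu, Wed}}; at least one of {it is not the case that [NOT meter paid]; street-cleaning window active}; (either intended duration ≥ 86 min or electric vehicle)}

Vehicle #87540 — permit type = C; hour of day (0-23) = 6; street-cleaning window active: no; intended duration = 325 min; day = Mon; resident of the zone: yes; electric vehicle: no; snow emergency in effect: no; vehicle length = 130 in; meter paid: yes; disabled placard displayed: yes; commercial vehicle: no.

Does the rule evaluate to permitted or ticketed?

Permitted

Atomic conditions:
  permit type = B: C == B is false
  NOT street-cleaning window active: no → true
  disabled placard displayed: yes → true
  vehicle length > 150 in: 130 > 150 is false
  hour of day (0-23) ≤ 16: 6 ≤ 16 is true
  NOT commercial vehicle: no → true
  permit type = staff: C == staff is false
  snow emergency in effect: no → false
  resident of the zone: yes → true
  day ∈ {Mon, Sat, Thu, Wed}: Mon is in the set → true
  NOT meter paid: yes → false
  street-cleaning window active: no → false
  intended duration ≥ 86 min: 325 ≥ 86 is true
  electric vehicle: no → false
Combine:
[1] false OR true = true
[2.2] NOT false = true
[2] true OR true = true
[3.1] NOT true = false
[3] false OR true = true
[4.1] NOT false = true
[4] true OR false = true
[5.2] NOT true = false
[5] true OR false OR true = true
[6.1] NOT false = true
[6] true OR false = true
[7] true OR false = true
[root] true AND true AND true AND true AND true AND true AND true = true
Overall: true → permitted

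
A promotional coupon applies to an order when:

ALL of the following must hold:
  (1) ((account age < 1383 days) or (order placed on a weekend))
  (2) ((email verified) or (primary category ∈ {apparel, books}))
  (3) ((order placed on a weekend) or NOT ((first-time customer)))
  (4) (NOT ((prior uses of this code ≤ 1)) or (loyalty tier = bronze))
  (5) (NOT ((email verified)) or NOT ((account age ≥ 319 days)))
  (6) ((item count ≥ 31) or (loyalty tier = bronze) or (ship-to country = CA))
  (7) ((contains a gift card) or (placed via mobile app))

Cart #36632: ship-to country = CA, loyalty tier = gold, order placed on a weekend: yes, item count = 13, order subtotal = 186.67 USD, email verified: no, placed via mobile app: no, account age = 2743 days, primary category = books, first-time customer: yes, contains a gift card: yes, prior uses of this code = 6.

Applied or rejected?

Atomic conditions:
  account age < 1383 days: 2743 < 1383 is false
  order placed on a weekend: yes → true
  email verified: no → false
  primary category ∈ {apparel, books}: books is in the set → true
  first-time customer: yes → true
  prior uses of this code ≤ 1: 6 ≤ 1 is false
  loyalty tier = bronze: gold == bronze is false
  account age ≥ 319 days: 2743 ≥ 319 is true
  item count ≥ 31: 13 ≥ 31 is false
  ship-to country = CA: CA == CA is true
  contains a gift card: yes → true
  placed via mobile app: no → false
Combine:
[1] false OR true = true
[2] false OR true = true
[3.2] NOT true = false
[3] true OR false = true
[4.1] NOT false = true
[4] true OR false = true
[5.1] NOT false = true
[5.2] NOT true = false
[5] true OR false = true
[6] false OR false OR true = true
[7] true OR false = true
[root] true AND true AND true AND true AND true AND true AND true = true
Overall: true → applied

Applied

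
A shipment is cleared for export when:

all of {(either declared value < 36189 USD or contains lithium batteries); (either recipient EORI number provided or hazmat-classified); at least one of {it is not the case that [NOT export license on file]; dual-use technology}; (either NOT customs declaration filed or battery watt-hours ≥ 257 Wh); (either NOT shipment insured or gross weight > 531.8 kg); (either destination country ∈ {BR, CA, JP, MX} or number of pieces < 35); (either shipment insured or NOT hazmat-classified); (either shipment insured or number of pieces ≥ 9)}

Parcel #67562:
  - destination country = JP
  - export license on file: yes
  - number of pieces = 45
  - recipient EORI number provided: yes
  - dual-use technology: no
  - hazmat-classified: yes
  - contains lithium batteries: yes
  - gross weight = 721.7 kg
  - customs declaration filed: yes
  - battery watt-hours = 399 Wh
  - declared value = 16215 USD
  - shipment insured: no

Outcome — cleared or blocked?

Blocked

Atomic conditions:
  declared value < 36189 USD: 16215 < 36189 is true
  contains lithium batteries: yes → true
  recipient EORI number provided: yes → true
  hazmat-classified: yes → true
  NOT export license on file: yes → false
  dual-use technology: no → false
  NOT customs declaration filed: yes → false
  battery watt-hours ≥ 257 Wh: 399 ≥ 257 is true
  NOT shipment insured: no → true
  gross weight > 531.8 kg: 721.7 > 531.8 is true
  destination country ∈ {BR, CA, JP, MX}: JP is in the set → true
  number of pieces < 35: 45 < 35 is false
  shipment insured: no → false
  NOT hazmat-classified: yes → false
  number of pieces ≥ 9: 45 ≥ 9 is true
Combine:
[1] true OR true = true
[2] true OR true = true
[3.1] NOT false = true
[3] true OR false = true
[4] false OR true = true
[5] true OR true = true
[6] true OR false = true
[7] false OR false = false
[8] false OR true = true
[root] true AND true AND true AND true AND true AND true AND false AND true = false
Overall: false → blocked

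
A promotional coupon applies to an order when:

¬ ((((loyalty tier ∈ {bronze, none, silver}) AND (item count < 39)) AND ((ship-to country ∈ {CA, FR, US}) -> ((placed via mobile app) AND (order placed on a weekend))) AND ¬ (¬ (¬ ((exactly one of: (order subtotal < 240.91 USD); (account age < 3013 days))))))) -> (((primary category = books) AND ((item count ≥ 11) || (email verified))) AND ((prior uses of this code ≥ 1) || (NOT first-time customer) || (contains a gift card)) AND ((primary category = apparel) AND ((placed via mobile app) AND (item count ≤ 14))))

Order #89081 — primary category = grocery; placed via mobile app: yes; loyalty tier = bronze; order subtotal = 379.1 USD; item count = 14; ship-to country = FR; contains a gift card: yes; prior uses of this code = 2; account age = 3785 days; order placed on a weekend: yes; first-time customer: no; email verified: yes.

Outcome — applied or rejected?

Atomic conditions:
  loyalty tier ∈ {bronze, none, silver}: bronze is in the set → true
  item count < 39: 14 < 39 is true
  ship-to country ∈ {CA, FR, US}: FR is in the set → true
  placed via mobile app: yes → true
  order placed on a weekend: yes → true
  order subtotal < 240.91 USD: 379.1 < 240.91 is false
  account age < 3013 days: 3785 < 3013 is false
  primary category = books: grocery == books is false
  item count ≥ 11: 14 ≥ 11 is true
  email verified: yes → true
  prior uses of this code ≥ 1: 2 ≥ 1 is true
  NOT first-time customer: no → true
  contains a gift card: yes → true
  primary category = apparel: grocery == apparel is false
  item count ≤ 14: 14 ≤ 14 is true
Combine:
[1.1.1] true AND true = true
[1.1.2.2] true AND true = true
[1.1.2] true → true = true
[1.1.3.1.1.1] exactly-one(false, false) = false
[1.1.3.1.1] NOT false = true
[1.1.3.1] NOT true = false
[1.1.3] NOT false = true
[1.1] true AND true AND true = true
[1] NOT true = false
[2.1.2] true OR true = true
[2.1] false AND true = false
[2.2] true OR true OR true = true
[2.3.2] true AND true = true
[2.3] false AND true = false
[2] false AND true AND false = false
[root] false → false (antecedent false ⇒ implication holds) = true
Overall: true → applied

Applied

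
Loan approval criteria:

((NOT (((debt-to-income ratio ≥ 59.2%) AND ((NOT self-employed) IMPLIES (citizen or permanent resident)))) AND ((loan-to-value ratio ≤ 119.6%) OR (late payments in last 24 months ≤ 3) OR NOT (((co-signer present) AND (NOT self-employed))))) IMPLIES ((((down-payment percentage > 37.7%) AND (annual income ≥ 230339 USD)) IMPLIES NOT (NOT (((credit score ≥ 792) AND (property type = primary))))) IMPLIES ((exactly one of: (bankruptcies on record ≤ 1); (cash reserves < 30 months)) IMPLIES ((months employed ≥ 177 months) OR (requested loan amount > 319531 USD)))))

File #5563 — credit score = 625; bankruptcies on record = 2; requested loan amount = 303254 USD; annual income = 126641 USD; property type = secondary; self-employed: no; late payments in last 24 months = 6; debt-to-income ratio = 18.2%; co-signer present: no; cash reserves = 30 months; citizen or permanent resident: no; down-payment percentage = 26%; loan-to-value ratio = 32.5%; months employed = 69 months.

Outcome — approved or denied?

Atomic conditions:
  debt-to-income ratio ≥ 59.2%: 18.2 ≥ 59.2 is false
  NOT self-employed: no → true
  citizen or permanent resident: no → false
  loan-to-value ratio ≤ 119.6%: 32.5 ≤ 119.6 is true
  late payments in last 24 months ≤ 3: 6 ≤ 3 is false
  co-signer present: no → false
  down-payment percentage > 37.7%: 26 > 37.7 is false
  annual income ≥ 230339 USD: 126641 ≥ 230339 is false
  credit score ≥ 792: 625 ≥ 792 is false
  property type = primary: secondary == primary is false
  bankruptcies on record ≤ 1: 2 ≤ 1 is false
  cash reserves < 30 months: 30 < 30 is false
  months employed ≥ 177 months: 69 ≥ 177 is false
  requested loan amount > 319531 USD: 303254 > 319531 is false
Combine:
[1.1.1.2] true → false = false
[1.1.1] false AND false = false
[1.1] NOT false = true
[1.2.3.1] false AND true = false
[1.2.3] NOT false = true
[1.2] true OR false OR true = true
[1] true AND true = true
[2.1.1] false AND false = false
[2.1.2.1.1] false AND false = false
[2.1.2.1] NOT false = true
[2.1.2] NOT true = false
[2.1] false → false (antecedent false ⇒ implication holds) = true
[2.2.1] exactly-one(false, false) = false
[2.2.2] false OR false = false
[2.2] false → false (antecedent false ⇒ implication holds) = true
[2] true → true = true
[root] true → true = true
Overall: true → approved

Approved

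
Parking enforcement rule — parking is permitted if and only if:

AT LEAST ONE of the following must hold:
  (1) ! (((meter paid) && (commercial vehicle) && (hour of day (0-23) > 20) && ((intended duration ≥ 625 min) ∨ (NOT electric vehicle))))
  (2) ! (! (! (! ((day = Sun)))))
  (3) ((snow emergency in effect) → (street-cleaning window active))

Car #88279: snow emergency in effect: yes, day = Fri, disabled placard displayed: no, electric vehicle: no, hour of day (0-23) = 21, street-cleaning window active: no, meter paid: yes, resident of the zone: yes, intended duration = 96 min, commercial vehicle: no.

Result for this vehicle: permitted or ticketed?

Atomic conditions:
  meter paid: yes → true
  commercial vehicle: no → false
  hour of day (0-23) > 20: 21 > 20 is true
  intended duration ≥ 625 min: 96 ≥ 625 is false
  NOT electric vehicle: no → true
  day = Sun: Fri == Sun is false
  snow emergency in effect: yes → true
  street-cleaning window active: no → false
Combine:
[1.1.4] false OR true = true
[1.1] true AND false AND true AND true = false
[1] NOT false = true
[2.1.1.1] NOT false = true
[2.1.1] NOT true = false
[2.1] NOT false = true
[2] NOT true = false
[3] true → false = false
[root] true OR false OR false = true
Overall: true → permitted

Permitted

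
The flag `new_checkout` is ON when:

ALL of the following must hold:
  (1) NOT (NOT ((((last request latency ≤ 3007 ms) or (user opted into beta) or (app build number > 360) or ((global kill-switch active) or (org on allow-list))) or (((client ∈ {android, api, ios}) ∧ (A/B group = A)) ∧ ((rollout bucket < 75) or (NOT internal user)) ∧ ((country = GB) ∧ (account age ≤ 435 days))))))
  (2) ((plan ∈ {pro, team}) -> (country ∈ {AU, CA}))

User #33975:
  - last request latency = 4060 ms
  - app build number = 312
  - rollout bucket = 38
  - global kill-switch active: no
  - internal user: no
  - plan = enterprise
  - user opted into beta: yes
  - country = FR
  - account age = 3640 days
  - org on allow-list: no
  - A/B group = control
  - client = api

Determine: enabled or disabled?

Enabled

Atomic conditions:
  last request latency ≤ 3007 ms: 4060 ≤ 3007 is false
  user opted into beta: yes → true
  app build number > 360: 312 > 360 is false
  global kill-switch active: no → false
  org on allow-list: no → false
  client ∈ {android, api, ios}: api is in the set → true
  A/B group = A: control == A is false
  rollout bucket < 75: 38 < 75 is true
  NOT internal user: no → true
  country = GB: FR == GB is false
  account age ≤ 435 days: 3640 ≤ 435 is false
  plan ∈ {pro, team}: enterprise is not in the set → false
  country ∈ {AU, CA}: FR is not in the set → false
Combine:
[1.1.1.1.4] false OR false = false
[1.1.1.1] false OR true OR false OR false = true
[1.1.1.2.1] true AND false = false
[1.1.1.2.2] true OR true = true
[1.1.1.2.3] false AND false = false
[1.1.1.2] false AND true AND false = false
[1.1.1] true OR false = true
[1.1] NOT true = false
[1] NOT false = true
[2] false → false (antecedent false ⇒ implication holds) = true
[root] true AND true = true
Overall: true → enabled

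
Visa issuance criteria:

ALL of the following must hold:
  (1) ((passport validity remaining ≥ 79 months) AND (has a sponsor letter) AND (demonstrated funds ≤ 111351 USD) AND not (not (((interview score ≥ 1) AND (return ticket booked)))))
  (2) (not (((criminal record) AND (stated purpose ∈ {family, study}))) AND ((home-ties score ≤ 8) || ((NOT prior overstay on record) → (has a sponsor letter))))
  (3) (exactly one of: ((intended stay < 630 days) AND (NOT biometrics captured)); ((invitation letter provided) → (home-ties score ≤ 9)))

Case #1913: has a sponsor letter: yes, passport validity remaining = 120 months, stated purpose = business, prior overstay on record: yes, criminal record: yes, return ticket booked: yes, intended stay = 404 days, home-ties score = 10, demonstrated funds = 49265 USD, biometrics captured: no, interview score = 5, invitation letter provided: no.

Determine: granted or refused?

Atomic conditions:
  passport validity remaining ≥ 79 months: 120 ≥ 79 is true
  has a sponsor letter: yes → true
  demonstrated funds ≤ 111351 USD: 49265 ≤ 111351 is true
  interview score ≥ 1: 5 ≥ 1 is true
  return ticket booked: yes → true
  criminal record: yes → true
  stated purpose ∈ {family, study}: business is not in the set → false
  home-ties score ≤ 8: 10 ≤ 8 is false
  NOT prior overstay on record: yes → false
  intended stay < 630 days: 404 < 630 is true
  NOT biometrics captured: no → true
  invitation letter provided: no → false
  home-ties score ≤ 9: 10 ≤ 9 is false
Combine:
[1.4.1.1] true AND true = true
[1.4.1] NOT true = false
[1.4] NOT false = true
[1] true AND true AND true AND true = true
[2.1.1] true AND false = false
[2.1] NOT false = true
[2.2.2] false → true (antecedent false ⇒ implication holds) = true
[2.2] false OR true = true
[2] true AND true = true
[3.1] true AND true = true
[3.2] false → false (antecedent false ⇒ implication holds) = true
[3] exactly-one(true, true) = false
[root] true AND true AND false = false
Overall: false → refused

Refused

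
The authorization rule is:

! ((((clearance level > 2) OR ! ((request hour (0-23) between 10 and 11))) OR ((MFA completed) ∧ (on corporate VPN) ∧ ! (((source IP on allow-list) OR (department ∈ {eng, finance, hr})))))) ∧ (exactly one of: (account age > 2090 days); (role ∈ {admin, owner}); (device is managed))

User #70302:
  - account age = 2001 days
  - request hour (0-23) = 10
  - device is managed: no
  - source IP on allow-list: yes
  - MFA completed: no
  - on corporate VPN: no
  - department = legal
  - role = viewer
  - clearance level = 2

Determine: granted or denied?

Denied

Atomic conditions:
  clearance level > 2: 2 > 2 is false
  request hour (0-23) between 10 and 11: 10 in [10, 11] is true
  MFA completed: no → false
  on corporate VPN: no → false
  source IP on allow-list: yes → true
  department ∈ {eng, finance, hr}: legal is not in the set → false
  account age > 2090 days: 2001 > 2090 is false
  role ∈ {admin, owner}: viewer is not in the set → false
  device is managed: no → false
Combine:
[1.1.1.2] NOT true = false
[1.1.1] false OR false = false
[1.1.2.3.1] true OR false = true
[1.1.2.3] NOT true = false
[1.1.2] false AND false AND false = false
[1.1] false OR false = false
[1] NOT false = true
[2] exactly-one(false, false, false) = false
[root] true AND false = false
Overall: false → denied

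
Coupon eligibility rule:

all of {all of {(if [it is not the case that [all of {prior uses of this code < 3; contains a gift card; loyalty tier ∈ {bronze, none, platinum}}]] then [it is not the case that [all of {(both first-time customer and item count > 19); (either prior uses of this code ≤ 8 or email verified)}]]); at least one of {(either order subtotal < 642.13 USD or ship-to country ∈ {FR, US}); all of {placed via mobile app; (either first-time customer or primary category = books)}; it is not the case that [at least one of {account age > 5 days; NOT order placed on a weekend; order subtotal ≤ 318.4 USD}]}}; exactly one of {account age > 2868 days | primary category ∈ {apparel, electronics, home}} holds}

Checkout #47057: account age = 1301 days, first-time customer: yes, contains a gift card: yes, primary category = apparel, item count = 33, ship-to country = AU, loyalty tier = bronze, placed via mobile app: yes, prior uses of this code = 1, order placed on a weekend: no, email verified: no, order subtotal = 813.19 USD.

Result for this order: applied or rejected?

Atomic conditions:
  prior uses of this code < 3: 1 < 3 is true
  contains a gift card: yes → true
  loyalty tier ∈ {bronze, none, platinum}: bronze is in the set → true
  first-time customer: yes → true
  item count > 19: 33 > 19 is true
  prior uses of this code ≤ 8: 1 ≤ 8 is true
  email verified: no → false
  order subtotal < 642.13 USD: 813.19 < 642.13 is false
  ship-to country ∈ {FR, US}: AU is not in the set → false
  placed via mobile app: yes → true
  primary category = books: apparel == books is false
  account age > 5 days: 1301 > 5 is true
  NOT order placed on a weekend: no → true
  order subtotal ≤ 318.4 USD: 813.19 ≤ 318.4 is false
  account age > 2868 days: 1301 > 2868 is false
  primary category ∈ {apparel, electronics, home}: apparel is in the set → true
Combine:
[1.1.1.1] true AND true AND true = true
[1.1.1] NOT true = false
[1.1.2.1.1] true AND true = true
[1.1.2.1.2] true OR false = true
[1.1.2.1] true AND true = true
[1.1.2] NOT true = false
[1.1] false → false (antecedent false ⇒ implication holds) = true
[1.2.1] false OR false = false
[1.2.2.2] true OR false = true
[1.2.2] true AND true = true
[1.2.3.1] true OR true OR false = true
[1.2.3] NOT true = false
[1.2] false OR true OR false = true
[1] true AND true = true
[2] exactly-one(false, true) = true
[root] true AND true = true
Overall: true → applied

Applied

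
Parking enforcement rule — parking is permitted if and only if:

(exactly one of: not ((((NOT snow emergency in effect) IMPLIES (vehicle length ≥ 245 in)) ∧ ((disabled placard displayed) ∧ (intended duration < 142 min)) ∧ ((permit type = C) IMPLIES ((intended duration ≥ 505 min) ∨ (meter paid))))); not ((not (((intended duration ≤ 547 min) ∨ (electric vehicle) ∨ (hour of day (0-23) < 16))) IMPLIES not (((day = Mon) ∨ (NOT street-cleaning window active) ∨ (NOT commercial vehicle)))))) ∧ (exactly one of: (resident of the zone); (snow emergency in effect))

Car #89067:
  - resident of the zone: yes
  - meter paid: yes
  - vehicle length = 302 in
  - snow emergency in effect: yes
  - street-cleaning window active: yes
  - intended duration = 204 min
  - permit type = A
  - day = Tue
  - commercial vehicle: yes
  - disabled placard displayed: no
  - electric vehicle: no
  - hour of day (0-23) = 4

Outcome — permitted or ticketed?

Atomic conditions:
  NOT snow emergency in effect: yes → false
  vehicle length ≥ 245 in: 302 ≥ 245 is true
  disabled placard displayed: no → false
  intended duration < 142 min: 204 < 142 is false
  permit type = C: A == C is false
  intended duration ≥ 505 min: 204 ≥ 505 is false
  meter paid: yes → true
  intended duration ≤ 547 min: 204 ≤ 547 is true
  electric vehicle: no → false
  hour of day (0-23) < 16: 4 < 16 is true
  day = Mon: Tue == Mon is false
  NOT street-cleaning window active: yes → false
  NOT commercial vehicle: yes → false
  resident of the zone: yes → true
  snow emergency in effect: yes → true
Combine:
[1.1.1.1] false → true (antecedent false ⇒ implication holds) = true
[1.1.1.2] false AND false = false
[1.1.1.3.2] false OR true = true
[1.1.1.3] false → true (antecedent false ⇒ implication holds) = true
[1.1.1] true AND false AND true = false
[1.1] NOT false = true
[1.2.1.1.1] true OR false OR true = true
[1.2.1.1] NOT true = false
[1.2.1.2.1] false OR false OR false = false
[1.2.1.2] NOT false = true
[1.2.1] false → true (antecedent false ⇒ implication holds) = true
[1.2] NOT true = false
[1] exactly-one(true, false) = true
[2] exactly-one(true, true) = false
[root] true AND false = false
Overall: false → ticketed

Ticketed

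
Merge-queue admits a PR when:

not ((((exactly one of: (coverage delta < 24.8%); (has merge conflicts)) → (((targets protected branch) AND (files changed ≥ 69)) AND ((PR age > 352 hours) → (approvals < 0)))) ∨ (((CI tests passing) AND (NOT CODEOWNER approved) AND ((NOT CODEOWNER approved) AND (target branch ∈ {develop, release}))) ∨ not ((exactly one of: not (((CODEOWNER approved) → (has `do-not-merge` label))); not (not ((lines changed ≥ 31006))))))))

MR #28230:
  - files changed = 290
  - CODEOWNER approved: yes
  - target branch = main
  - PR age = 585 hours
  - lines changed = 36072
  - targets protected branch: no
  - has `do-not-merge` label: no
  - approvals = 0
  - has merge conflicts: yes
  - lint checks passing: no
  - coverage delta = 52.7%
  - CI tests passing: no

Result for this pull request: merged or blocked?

Blocked

Atomic conditions:
  coverage delta < 24.8%: 52.7 < 24.8 is false
  has merge conflicts: yes → true
  targets protected branch: no → false
  files changed ≥ 69: 290 ≥ 69 is true
  PR age > 352 hours: 585 > 352 is true
  approvals < 0: 0 < 0 is false
  CI tests passing: no → false
  NOT CODEOWNER approved: yes → false
  target branch ∈ {develop, release}: main is not in the set → false
  CODEOWNER approved: yes → true
  has `do-not-merge` label: no → false
  lines changed ≥ 31006: 36072 ≥ 31006 is true
Combine:
[1.1.1] exactly-one(false, true) = true
[1.1.2.1] false AND true = false
[1.1.2.2] true → false = false
[1.1.2] false AND false = false
[1.1] true → false = false
[1.2.1.3] false AND false = false
[1.2.1] false AND false AND false = false
[1.2.2.1.1.1] true → false = false
[1.2.2.1.1] NOT false = true
[1.2.2.1.2.1] NOT true = false
[1.2.2.1.2] NOT false = true
[1.2.2.1] exactly-one(true, true) = false
[1.2.2] NOT false = true
[1.2] false OR true = true
[1] false OR true = true
[root] NOT true = false
Overall: false → blocked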